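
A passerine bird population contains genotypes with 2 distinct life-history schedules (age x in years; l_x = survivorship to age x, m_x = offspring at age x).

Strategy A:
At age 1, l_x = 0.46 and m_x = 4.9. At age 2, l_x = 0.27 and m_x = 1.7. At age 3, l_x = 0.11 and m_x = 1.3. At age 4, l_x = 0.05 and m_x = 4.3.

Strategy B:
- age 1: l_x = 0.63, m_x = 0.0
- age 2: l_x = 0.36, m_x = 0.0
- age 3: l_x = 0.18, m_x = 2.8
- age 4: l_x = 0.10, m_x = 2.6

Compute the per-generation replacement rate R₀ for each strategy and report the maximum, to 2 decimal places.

3.07

Strategy A: R₀ = 0.46×4.9 + 0.27×1.7 + 0.11×1.3 + 0.05×4.3 = 3.0710
Strategy B: R₀ = 0.63×0.0 + 0.36×0.0 + 0.18×2.8 + 0.10×2.6 = 0.7640
Highest R₀: strategy A with 3.0710.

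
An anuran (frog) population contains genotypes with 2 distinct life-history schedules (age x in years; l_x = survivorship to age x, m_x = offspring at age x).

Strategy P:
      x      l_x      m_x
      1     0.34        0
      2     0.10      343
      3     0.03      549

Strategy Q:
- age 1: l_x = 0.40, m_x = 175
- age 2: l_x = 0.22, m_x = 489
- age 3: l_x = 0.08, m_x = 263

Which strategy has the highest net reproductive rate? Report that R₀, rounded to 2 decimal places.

Strategy P: R₀ = 0.34×0 + 0.10×343 + 0.03×549 = 50.7700
Strategy Q: R₀ = 0.40×175 + 0.22×489 + 0.08×263 = 198.6200
Highest R₀: strategy Q with 198.6200.

198.62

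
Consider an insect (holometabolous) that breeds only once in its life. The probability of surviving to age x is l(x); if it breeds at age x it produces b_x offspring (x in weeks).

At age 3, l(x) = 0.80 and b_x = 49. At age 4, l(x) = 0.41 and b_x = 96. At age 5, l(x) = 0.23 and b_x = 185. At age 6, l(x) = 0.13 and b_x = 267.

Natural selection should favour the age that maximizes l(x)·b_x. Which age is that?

5

Expected offspring if breeding at age x = l(x) × b_x:
  age 3: 0.80 × 49 = 39.200
  age 4: 0.41 × 96 = 39.360
  age 5: 0.23 × 185 = 42.550
  age 6: 0.13 × 267 = 34.710
Maximum at age 5 (42.550).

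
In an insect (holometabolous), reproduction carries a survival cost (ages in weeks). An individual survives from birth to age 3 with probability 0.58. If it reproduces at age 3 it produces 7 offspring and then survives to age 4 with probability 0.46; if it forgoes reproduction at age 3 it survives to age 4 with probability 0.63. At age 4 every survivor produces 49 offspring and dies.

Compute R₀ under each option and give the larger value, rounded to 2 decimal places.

17.90

breed at age 3: R₀ = 0.58 × (7 + 0.46 × 49) = 0.58 × 29.5400 = 17.1332
delay to age 4: R₀ = 0.58 × (0.63 × 49) = 0.58 × 30.8700 = 17.9046
Higher: delay to age 4 (17.9046).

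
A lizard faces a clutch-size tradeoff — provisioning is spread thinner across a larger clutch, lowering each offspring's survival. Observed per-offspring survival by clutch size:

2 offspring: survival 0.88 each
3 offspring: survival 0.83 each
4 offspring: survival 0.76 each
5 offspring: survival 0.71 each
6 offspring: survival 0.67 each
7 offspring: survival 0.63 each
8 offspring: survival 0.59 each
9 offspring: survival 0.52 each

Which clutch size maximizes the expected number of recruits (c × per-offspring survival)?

8

Expected recruits = c × s(c):
  c=2: 2 × 0.88 = 1.760
  c=3: 3 × 0.83 = 2.490
  c=4: 4 × 0.76 = 3.040
  c=5: 5 × 0.71 = 3.550
  c=6: 6 × 0.67 = 4.020
  c=7: 7 × 0.63 = 4.410
  c=8: 8 × 0.59 = 4.720
  c=9: 9 × 0.52 = 4.680
Maximum at c = 8 (4.720 recruits).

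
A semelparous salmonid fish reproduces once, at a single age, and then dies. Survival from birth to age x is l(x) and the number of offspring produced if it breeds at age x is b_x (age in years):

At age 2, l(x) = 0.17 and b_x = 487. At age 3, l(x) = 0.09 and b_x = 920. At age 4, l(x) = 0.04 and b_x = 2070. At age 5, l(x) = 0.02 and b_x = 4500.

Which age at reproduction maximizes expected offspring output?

Expected offspring if breeding at age x = l(x) × b_x:
  age 2: 0.17 × 487 = 82.790
  age 3: 0.09 × 920 = 82.800
  age 4: 0.04 × 2070 = 82.800
  age 5: 0.02 × 4500 = 90.000
Maximum at age 5 (90.000).

5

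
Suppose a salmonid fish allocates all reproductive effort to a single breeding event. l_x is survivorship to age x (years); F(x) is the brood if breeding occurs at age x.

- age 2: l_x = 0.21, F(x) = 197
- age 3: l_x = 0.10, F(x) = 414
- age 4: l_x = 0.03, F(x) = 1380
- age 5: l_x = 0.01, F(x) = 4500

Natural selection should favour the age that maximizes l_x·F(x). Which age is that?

5

Expected offspring if breeding at age x = l_x × F(x):
  age 2: 0.21 × 197 = 41.370
  age 3: 0.10 × 414 = 41.400
  age 4: 0.03 × 1380 = 41.400
  age 5: 0.01 × 4500 = 45.000
Maximum at age 5 (45.000).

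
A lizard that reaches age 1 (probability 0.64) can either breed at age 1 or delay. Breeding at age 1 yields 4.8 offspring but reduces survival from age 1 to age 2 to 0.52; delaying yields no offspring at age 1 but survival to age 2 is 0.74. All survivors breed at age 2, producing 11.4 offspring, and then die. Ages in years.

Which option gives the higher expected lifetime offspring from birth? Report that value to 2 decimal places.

breed at age 1: R₀ = 0.64 × (4.8 + 0.52 × 11.4) = 0.64 × 10.7280 = 6.8659
delay to age 2: R₀ = 0.64 × (0.74 × 11.4) = 0.64 × 8.4360 = 5.3990
Higher: breed at age 1 (6.8659).

6.87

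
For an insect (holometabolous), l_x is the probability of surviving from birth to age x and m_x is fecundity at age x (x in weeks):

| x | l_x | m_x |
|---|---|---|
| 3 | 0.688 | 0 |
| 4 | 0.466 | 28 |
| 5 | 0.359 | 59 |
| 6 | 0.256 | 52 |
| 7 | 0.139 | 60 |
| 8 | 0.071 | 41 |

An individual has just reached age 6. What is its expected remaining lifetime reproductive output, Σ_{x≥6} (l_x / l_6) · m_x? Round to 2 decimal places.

l_6 = 0.256. Conditional survival from age 6 to x is l_x / l_6.
  x=6: (0.256/0.256) × 52 = 52.0000
  x=7: (0.139/0.256) × 60 = 32.5781
  x=8: (0.071/0.256) × 41 = 11.3711
Sum = 52.0000 + 32.5781 + 11.3711 = 95.9492

95.95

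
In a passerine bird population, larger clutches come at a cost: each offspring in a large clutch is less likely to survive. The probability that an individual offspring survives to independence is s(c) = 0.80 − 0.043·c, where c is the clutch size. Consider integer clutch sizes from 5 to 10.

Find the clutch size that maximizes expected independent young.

Expected independent young = c × s(c):
  c=5: 5 × 0.585 = 2.925
  c=6: 6 × 0.542 = 3.252
  c=7: 7 × 0.499 = 3.493
  c=8: 8 × 0.456 = 3.648
  c=9: 9 × 0.413 = 3.717
  c=10: 10 × 0.370 = 3.700
Maximum at c = 9 (3.717 independent young).

9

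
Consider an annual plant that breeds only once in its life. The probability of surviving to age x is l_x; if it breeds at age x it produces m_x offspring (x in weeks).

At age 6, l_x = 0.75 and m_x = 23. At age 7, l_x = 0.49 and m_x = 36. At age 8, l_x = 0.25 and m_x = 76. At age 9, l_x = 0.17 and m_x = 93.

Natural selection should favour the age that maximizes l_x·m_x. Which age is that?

8

Expected offspring if breeding at age x = l_x × m_x:
  age 6: 0.75 × 23 = 17.250
  age 7: 0.49 × 36 = 17.640
  age 8: 0.25 × 76 = 19.000
  age 9: 0.17 × 93 = 15.810
Maximum at age 8 (19.000).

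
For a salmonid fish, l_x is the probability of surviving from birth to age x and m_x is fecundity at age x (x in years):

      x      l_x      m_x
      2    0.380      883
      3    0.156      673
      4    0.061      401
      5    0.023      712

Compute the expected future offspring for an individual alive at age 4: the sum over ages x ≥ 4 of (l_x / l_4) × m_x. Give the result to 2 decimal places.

669.46

l_4 = 0.061. Conditional survival from age 4 to x is l_x / l_4.
  x=4: (0.061/0.061) × 401 = 401.0000
  x=5: (0.023/0.061) × 712 = 268.4590
Sum = 401.0000 + 268.4590 = 669.4590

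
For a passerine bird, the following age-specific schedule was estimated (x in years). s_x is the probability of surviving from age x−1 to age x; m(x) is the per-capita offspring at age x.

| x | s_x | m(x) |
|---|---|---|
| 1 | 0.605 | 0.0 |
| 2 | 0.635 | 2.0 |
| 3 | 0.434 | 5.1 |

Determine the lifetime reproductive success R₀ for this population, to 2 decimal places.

Survivorship from birth: l_x = s_1·s_2·…·s_x.
  l_1 = 0.60500
  l_2 = 0.38417
  l_3 = 0.16673
R₀ = Σ l_x m(x):
  age 1: 0.60500 × 0.0 = 0.0000
  age 2: 0.38417 × 2.0 = 0.7683
  age 3: 0.16673 × 5.1 = 0.8503
R₀ = 0.0000 + 0.7683 + 0.8503 = 1.6187

1.62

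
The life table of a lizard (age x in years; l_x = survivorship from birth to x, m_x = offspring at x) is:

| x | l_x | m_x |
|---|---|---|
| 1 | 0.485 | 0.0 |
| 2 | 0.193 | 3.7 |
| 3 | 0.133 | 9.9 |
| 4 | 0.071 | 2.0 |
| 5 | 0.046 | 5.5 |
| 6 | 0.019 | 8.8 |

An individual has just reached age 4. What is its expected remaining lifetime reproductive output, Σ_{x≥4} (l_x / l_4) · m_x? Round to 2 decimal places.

7.92

l_4 = 0.071. Conditional survival from age 4 to x is l_x / l_4.
  x=4: (0.071/0.071) × 2.0 = 2.0000
  x=5: (0.046/0.071) × 5.5 = 3.5634
  x=6: (0.019/0.071) × 8.8 = 2.3549
Sum = 2.0000 + 3.5634 + 2.3549 = 7.9183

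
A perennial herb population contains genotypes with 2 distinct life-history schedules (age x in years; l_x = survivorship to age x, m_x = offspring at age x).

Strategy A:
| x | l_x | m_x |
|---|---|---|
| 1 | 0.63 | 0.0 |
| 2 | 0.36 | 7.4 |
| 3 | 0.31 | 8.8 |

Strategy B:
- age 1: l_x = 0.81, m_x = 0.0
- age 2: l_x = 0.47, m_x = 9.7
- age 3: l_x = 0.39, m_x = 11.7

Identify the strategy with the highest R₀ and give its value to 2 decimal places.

Strategy A: R₀ = 0.63×0.0 + 0.36×7.4 + 0.31×8.8 = 5.3920
Strategy B: R₀ = 0.81×0.0 + 0.47×9.7 + 0.39×11.7 = 9.1220
Highest R₀: strategy B with 9.1220.

9.12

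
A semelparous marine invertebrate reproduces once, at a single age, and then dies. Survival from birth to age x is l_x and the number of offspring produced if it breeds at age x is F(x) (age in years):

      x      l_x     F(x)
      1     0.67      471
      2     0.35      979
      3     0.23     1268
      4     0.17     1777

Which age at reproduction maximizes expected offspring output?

2

Expected offspring if breeding at age x = l_x × F(x):
  age 1: 0.67 × 471 = 315.570
  age 2: 0.35 × 979 = 342.650
  age 3: 0.23 × 1268 = 291.640
  age 4: 0.17 × 1777 = 302.090
Maximum at age 2 (342.650).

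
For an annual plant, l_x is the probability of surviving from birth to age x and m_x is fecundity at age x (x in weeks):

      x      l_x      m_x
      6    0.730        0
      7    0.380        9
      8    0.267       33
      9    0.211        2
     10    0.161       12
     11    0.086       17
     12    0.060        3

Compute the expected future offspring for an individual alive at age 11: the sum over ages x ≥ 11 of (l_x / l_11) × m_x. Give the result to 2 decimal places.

l_11 = 0.086. Conditional survival from age 11 to x is l_x / l_11.
  x=11: (0.086/0.086) × 17 = 17.0000
  x=12: (0.060/0.086) × 3 = 2.0930
Sum = 17.0000 + 2.0930 = 19.0930

19.09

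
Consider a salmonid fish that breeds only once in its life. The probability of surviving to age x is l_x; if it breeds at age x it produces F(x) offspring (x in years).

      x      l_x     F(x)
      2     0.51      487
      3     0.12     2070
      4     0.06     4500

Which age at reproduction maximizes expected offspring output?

4

Expected offspring if breeding at age x = l_x × F(x):
  age 2: 0.51 × 487 = 248.370
  age 3: 0.12 × 2070 = 248.400
  age 4: 0.06 × 4500 = 270.000
Maximum at age 4 (270.000).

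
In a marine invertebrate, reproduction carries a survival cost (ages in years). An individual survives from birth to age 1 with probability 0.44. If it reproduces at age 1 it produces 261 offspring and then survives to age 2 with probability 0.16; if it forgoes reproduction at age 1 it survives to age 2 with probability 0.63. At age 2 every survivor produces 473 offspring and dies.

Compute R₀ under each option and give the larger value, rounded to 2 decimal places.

breed at age 1: R₀ = 0.44 × (261 + 0.16 × 473) = 0.44 × 336.6800 = 148.1392
delay to age 2: R₀ = 0.44 × (0.63 × 473) = 0.44 × 297.9900 = 131.1156
Higher: breed at age 1 (148.1392).

148.14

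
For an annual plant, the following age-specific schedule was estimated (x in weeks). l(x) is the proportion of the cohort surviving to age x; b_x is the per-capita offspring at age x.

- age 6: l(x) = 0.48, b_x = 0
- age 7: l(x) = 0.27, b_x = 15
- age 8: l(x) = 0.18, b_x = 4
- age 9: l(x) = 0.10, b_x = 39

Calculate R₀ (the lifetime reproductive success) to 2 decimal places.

R₀ = Σ l(x) b_x:
  age 6: 0.48 × 0 = 0.0000
  age 7: 0.27 × 15 = 4.0500
  age 8: 0.18 × 4 = 0.7200
  age 9: 0.10 × 39 = 3.9000
R₀ = 0.0000 + 4.0500 + 0.7200 + 3.9000 = 8.6700

8.67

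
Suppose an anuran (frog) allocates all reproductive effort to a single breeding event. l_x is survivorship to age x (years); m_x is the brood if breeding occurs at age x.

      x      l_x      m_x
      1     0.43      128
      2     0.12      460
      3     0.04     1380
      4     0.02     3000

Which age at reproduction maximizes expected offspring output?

Expected offspring if breeding at age x = l_x × m_x:
  age 1: 0.43 × 128 = 55.040
  age 2: 0.12 × 460 = 55.200
  age 3: 0.04 × 1380 = 55.200
  age 4: 0.02 × 3000 = 60.000
Maximum at age 4 (60.000).

4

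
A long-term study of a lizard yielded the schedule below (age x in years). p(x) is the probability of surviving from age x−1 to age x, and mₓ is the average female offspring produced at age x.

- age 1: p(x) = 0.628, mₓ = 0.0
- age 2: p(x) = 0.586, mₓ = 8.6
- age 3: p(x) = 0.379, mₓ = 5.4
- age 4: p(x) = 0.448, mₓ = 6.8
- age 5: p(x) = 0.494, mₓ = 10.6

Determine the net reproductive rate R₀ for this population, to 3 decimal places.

4.670

Survivorship from birth: l_x = p_1·p_2·…·p_x.
  l_1 = 0.62800
  l_2 = 0.36801
  l_3 = 0.13948
  l_4 = 0.06248
  l_5 = 0.03087
R₀ = Σ l_x mₓ:
  age 1: 0.62800 × 0.0 = 0.0000
  age 2: 0.36801 × 8.6 = 3.1649
  age 3: 0.13948 × 5.4 = 0.7532
  age 4: 0.06248 × 6.8 = 0.4249
  age 5: 0.03087 × 10.6 = 0.3272
R₀ = 0.0000 + 3.1649 + 0.7532 + 0.4249 + 0.3272 = 4.6702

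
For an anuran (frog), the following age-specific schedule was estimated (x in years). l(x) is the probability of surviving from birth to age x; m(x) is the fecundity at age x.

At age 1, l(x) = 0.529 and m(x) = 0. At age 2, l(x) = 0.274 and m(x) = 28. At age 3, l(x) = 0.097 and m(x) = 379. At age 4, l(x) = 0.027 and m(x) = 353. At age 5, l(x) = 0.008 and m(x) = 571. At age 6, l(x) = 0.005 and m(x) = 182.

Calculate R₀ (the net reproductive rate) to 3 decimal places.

59.444

R₀ = Σ l(x) m(x):
  age 1: 0.529 × 0 = 0.0000
  age 2: 0.274 × 28 = 7.6720
  age 3: 0.097 × 379 = 36.7630
  age 4: 0.027 × 353 = 9.5310
  age 5: 0.008 × 571 = 4.5680
  age 6: 0.005 × 182 = 0.9100
R₀ = 0.0000 + 7.6720 + 36.7630 + 9.5310 + 4.5680 + 0.9100 = 59.4440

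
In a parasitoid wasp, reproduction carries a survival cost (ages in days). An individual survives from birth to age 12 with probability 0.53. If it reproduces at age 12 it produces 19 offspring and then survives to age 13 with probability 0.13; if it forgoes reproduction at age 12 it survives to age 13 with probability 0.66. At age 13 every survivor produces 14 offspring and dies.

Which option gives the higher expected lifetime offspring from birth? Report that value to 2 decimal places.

11.03

breed at age 12: R₀ = 0.53 × (19 + 0.13 × 14) = 0.53 × 20.8200 = 11.0346
delay to age 13: R₀ = 0.53 × (0.66 × 14) = 0.53 × 9.2400 = 4.8972
Higher: breed at age 12 (11.0346).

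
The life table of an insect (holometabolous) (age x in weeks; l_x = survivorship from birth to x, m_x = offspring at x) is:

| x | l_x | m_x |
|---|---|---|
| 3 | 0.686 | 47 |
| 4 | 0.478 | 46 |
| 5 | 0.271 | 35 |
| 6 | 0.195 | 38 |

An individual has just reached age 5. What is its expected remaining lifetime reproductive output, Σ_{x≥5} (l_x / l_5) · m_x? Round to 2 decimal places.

l_5 = 0.271. Conditional survival from age 5 to x is l_x / l_5.
  x=5: (0.271/0.271) × 35 = 35.0000
  x=6: (0.195/0.271) × 38 = 27.3432
Sum = 35.0000 + 27.3432 = 62.3432

62.34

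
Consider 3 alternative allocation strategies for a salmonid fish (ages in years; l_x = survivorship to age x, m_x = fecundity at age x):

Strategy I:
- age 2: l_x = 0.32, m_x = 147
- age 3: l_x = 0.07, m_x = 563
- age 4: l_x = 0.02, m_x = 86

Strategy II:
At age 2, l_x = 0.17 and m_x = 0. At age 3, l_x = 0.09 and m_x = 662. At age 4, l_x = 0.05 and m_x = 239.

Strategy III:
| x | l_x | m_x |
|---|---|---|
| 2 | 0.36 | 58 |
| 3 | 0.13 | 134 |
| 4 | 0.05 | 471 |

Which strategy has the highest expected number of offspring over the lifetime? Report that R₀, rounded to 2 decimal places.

Strategy I: R₀ = 0.32×147 + 0.07×563 + 0.02×86 = 88.1700
Strategy II: R₀ = 0.17×0 + 0.09×662 + 0.05×239 = 71.5300
Strategy III: R₀ = 0.36×58 + 0.13×134 + 0.05×471 = 61.8500
Highest R₀: strategy I with 88.1700.

88.17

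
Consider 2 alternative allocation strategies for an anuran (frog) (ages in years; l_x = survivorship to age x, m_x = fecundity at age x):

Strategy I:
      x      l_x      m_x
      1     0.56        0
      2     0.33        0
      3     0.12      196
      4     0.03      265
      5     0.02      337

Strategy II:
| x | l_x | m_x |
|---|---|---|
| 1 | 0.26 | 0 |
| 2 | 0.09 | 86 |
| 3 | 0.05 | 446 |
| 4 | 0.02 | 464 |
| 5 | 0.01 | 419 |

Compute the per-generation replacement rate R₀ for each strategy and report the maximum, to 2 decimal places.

43.51

Strategy I: R₀ = 0.56×0 + 0.33×0 + 0.12×196 + 0.03×265 + 0.02×337 = 38.2100
Strategy II: R₀ = 0.26×0 + 0.09×86 + 0.05×446 + 0.02×464 + 0.01×419 = 43.5100
Highest R₀: strategy II with 43.5100.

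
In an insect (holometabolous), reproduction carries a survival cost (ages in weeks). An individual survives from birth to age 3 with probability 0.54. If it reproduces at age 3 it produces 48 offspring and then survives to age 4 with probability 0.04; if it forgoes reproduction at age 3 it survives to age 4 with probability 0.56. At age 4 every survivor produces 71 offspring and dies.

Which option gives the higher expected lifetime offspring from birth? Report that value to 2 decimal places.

breed at age 3: R₀ = 0.54 × (48 + 0.04 × 71) = 0.54 × 50.8400 = 27.4536
delay to age 4: R₀ = 0.54 × (0.56 × 71) = 0.54 × 39.7600 = 21.4704
Higher: breed at age 3 (27.4536).

27.45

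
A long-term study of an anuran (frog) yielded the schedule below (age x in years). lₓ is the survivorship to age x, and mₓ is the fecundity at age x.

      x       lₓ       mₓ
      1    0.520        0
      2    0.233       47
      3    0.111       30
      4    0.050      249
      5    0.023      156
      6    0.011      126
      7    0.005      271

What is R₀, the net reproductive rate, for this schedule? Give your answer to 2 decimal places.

33.06

R₀ = Σ lₓ mₓ:
  age 1: 0.520 × 0 = 0.0000
  age 2: 0.233 × 47 = 10.9510
  age 3: 0.111 × 30 = 3.3300
  age 4: 0.050 × 249 = 12.4500
  age 5: 0.023 × 156 = 3.5880
  age 6: 0.011 × 126 = 1.3860
  age 7: 0.005 × 271 = 1.3550
R₀ = 0.0000 + 10.9510 + 3.3300 + 12.4500 + 3.5880 + 1.3860 + 1.3550 = 33.0600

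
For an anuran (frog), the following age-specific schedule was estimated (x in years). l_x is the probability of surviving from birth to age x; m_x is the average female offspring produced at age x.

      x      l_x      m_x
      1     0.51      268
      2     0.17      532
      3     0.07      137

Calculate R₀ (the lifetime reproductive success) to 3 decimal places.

236.710

R₀ = Σ l_x m_x:
  age 1: 0.51 × 268 = 136.6800
  age 2: 0.17 × 532 = 90.4400
  age 3: 0.07 × 137 = 9.5900
R₀ = 136.6800 + 90.4400 + 9.5900 = 236.7100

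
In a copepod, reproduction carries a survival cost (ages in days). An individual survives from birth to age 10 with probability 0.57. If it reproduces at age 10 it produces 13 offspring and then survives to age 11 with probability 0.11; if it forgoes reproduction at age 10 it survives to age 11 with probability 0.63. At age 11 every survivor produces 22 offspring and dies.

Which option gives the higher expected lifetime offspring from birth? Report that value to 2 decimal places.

8.79

breed at age 10: R₀ = 0.57 × (13 + 0.11 × 22) = 0.57 × 15.4200 = 8.7894
delay to age 11: R₀ = 0.57 × (0.63 × 22) = 0.57 × 13.8600 = 7.9002
Higher: breed at age 10 (8.7894).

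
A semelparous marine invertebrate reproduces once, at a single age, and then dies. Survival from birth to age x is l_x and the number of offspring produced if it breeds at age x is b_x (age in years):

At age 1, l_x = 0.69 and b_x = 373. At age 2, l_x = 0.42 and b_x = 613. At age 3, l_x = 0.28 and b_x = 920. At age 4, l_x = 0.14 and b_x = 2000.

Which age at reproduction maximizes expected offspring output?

4

Expected offspring if breeding at age x = l_x × b_x:
  age 1: 0.69 × 373 = 257.370
  age 2: 0.42 × 613 = 257.460
  age 3: 0.28 × 920 = 257.600
  age 4: 0.14 × 2000 = 280.000
Maximum at age 4 (280.000).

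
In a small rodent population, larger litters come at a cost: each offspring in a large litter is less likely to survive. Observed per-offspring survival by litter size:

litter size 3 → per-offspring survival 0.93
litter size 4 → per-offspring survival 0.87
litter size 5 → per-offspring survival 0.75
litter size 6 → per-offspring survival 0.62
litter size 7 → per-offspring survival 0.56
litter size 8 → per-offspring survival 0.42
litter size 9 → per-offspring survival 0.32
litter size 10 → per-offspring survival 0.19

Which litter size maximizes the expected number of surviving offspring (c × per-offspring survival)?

7

Expected surviving offspring = c × s(c):
  c=3: 3 × 0.93 = 2.790
  c=4: 4 × 0.87 = 3.480
  c=5: 5 × 0.75 = 3.750
  c=6: 6 × 0.62 = 3.720
  c=7: 7 × 0.56 = 3.920
  c=8: 8 × 0.42 = 3.360
  c=9: 9 × 0.32 = 2.880
  c=10: 10 × 0.19 = 1.900
Maximum at c = 7 (3.920 surviving offspring).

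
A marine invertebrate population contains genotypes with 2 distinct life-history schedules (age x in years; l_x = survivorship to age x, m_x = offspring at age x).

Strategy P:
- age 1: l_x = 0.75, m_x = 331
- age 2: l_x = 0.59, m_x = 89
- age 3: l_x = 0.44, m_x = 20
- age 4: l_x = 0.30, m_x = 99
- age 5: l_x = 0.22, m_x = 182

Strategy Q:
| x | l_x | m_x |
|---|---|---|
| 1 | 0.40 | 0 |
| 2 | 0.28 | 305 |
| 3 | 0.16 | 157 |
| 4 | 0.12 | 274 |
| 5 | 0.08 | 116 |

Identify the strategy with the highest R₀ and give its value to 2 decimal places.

Strategy P: R₀ = 0.75×331 + 0.59×89 + 0.44×20 + 0.30×99 + 0.22×182 = 379.3000
Strategy Q: R₀ = 0.40×0 + 0.28×305 + 0.16×157 + 0.12×274 + 0.08×116 = 152.6800
Highest R₀: strategy P with 379.3000.

379.30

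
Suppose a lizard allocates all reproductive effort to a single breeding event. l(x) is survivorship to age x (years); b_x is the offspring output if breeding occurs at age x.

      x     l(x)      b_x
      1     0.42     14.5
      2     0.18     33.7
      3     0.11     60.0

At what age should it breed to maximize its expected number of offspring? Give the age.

Expected offspring if breeding at age x = l(x) × b_x:
  age 1: 0.42 × 14.5 = 6.090
  age 2: 0.18 × 33.7 = 6.066
  age 3: 0.11 × 60.0 = 6.600
Maximum at age 3 (6.600).

3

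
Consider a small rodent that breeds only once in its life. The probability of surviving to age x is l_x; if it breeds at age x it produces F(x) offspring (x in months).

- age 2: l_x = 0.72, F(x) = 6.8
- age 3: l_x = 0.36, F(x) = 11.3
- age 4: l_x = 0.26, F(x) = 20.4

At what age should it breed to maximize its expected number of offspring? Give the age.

4

Expected offspring if breeding at age x = l_x × F(x):
  age 2: 0.72 × 6.8 = 4.896
  age 3: 0.36 × 11.3 = 4.068
  age 4: 0.26 × 20.4 = 5.304
Maximum at age 4 (5.304).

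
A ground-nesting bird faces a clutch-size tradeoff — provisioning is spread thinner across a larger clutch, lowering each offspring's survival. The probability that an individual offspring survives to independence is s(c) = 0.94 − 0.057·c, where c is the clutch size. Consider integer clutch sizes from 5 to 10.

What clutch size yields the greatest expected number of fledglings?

Expected fledglings = c × s(c):
  c=5: 5 × 0.655 = 3.275
  c=6: 6 × 0.598 = 3.588
  c=7: 7 × 0.541 = 3.787
  c=8: 8 × 0.484 = 3.872
  c=9: 9 × 0.427 = 3.843
  c=10: 10 × 0.370 = 3.700
Maximum at c = 8 (3.872 fledglings).

8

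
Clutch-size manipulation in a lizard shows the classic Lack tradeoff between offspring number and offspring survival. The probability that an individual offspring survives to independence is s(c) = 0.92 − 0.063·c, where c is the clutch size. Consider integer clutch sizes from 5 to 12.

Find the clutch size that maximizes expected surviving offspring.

7

Expected surviving offspring = c × s(c):
  c=5: 5 × 0.605 = 3.025
  c=6: 6 × 0.542 = 3.252
  c=7: 7 × 0.479 = 3.353
  c=8: 8 × 0.416 = 3.328
  c=9: 9 × 0.353 = 3.177
  c=10: 10 × 0.290 = 2.900
  c=11: 11 × 0.227 = 2.497
  c=12: 12 × 0.164 = 1.968
Maximum at c = 7 (3.353 surviving offspring).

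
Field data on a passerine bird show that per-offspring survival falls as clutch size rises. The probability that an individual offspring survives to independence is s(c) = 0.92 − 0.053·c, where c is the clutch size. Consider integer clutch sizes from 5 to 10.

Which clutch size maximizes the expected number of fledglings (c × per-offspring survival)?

9

Expected fledglings = c × s(c):
  c=5: 5 × 0.655 = 3.275
  c=6: 6 × 0.602 = 3.612
  c=7: 7 × 0.549 = 3.843
  c=8: 8 × 0.496 = 3.968
  c=9: 9 × 0.443 = 3.987
  c=10: 10 × 0.390 = 3.900
Maximum at c = 9 (3.987 fledglings).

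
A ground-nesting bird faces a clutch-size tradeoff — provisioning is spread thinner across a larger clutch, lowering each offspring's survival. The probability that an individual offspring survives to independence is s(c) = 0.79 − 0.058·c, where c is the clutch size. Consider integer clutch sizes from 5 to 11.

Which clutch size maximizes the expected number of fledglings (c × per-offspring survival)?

Expected fledglings = c × s(c):
  c=5: 5 × 0.500 = 2.500
  c=6: 6 × 0.442 = 2.652
  c=7: 7 × 0.384 = 2.688
  c=8: 8 × 0.326 = 2.608
  c=9: 9 × 0.268 = 2.412
  c=10: 10 × 0.210 = 2.100
  c=11: 11 × 0.152 = 1.672
Maximum at c = 7 (2.688 fledglings).

7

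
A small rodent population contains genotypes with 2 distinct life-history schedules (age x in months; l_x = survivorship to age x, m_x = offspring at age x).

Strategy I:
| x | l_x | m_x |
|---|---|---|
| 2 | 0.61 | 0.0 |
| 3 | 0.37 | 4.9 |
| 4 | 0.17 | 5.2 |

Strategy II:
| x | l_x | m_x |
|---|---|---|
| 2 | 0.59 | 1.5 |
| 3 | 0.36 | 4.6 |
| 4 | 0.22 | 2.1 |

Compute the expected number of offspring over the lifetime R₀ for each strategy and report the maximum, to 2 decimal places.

3.00

Strategy I: R₀ = 0.61×0.0 + 0.37×4.9 + 0.17×5.2 = 2.6970
Strategy II: R₀ = 0.59×1.5 + 0.36×4.6 + 0.22×2.1 = 3.0030
Highest R₀: strategy II with 3.0030.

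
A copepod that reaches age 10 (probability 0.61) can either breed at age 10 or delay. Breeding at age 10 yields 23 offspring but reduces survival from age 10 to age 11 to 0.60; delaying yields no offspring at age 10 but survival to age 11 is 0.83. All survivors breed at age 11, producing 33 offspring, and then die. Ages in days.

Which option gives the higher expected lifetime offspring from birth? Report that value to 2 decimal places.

breed at age 10: R₀ = 0.61 × (23 + 0.60 × 33) = 0.61 × 42.8000 = 26.1080
delay to age 11: R₀ = 0.61 × (0.83 × 33) = 0.61 × 27.3900 = 16.7079
Higher: breed at age 10 (26.1080).

26.11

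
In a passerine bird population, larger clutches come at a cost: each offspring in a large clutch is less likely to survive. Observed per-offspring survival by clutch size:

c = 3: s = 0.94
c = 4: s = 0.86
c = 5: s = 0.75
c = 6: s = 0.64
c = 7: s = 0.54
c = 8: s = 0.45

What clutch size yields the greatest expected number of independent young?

Expected independent young = c × s(c):
  c=3: 3 × 0.94 = 2.820
  c=4: 4 × 0.86 = 3.440
  c=5: 5 × 0.75 = 3.750
  c=6: 6 × 0.64 = 3.840
  c=7: 7 × 0.54 = 3.780
  c=8: 8 × 0.45 = 3.600
Maximum at c = 6 (3.840 independent young).

6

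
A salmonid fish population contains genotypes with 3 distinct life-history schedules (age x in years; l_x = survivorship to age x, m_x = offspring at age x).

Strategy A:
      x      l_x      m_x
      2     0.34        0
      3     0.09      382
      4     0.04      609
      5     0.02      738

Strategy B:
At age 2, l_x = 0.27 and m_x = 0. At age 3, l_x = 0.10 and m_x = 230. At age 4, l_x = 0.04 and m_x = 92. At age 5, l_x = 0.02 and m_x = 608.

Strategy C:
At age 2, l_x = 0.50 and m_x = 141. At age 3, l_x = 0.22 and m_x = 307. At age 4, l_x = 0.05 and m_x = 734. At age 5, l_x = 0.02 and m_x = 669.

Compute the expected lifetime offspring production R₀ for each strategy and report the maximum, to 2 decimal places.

Strategy A: R₀ = 0.34×0 + 0.09×382 + 0.04×609 + 0.02×738 = 73.5000
Strategy B: R₀ = 0.27×0 + 0.10×230 + 0.04×92 + 0.02×608 = 38.8400
Strategy C: R₀ = 0.50×141 + 0.22×307 + 0.05×734 + 0.02×669 = 188.1200
Highest R₀: strategy C with 188.1200.

188.12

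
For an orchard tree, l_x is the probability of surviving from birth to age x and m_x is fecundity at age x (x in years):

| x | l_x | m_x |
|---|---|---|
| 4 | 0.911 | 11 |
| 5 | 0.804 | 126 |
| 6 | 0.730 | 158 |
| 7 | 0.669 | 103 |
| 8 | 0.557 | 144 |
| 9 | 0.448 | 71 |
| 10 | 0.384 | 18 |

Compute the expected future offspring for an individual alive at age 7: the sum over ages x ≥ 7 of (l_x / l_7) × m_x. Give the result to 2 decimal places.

l_7 = 0.669. Conditional survival from age 7 to x is l_x / l_7.
  x=7: (0.669/0.669) × 103 = 103.0000
  x=8: (0.557/0.669) × 144 = 119.8924
  x=9: (0.448/0.669) × 71 = 47.5456
  x=10: (0.384/0.669) × 18 = 10.3318
Sum = 103.0000 + 119.8924 + 47.5456 + 10.3318 = 280.7698

280.77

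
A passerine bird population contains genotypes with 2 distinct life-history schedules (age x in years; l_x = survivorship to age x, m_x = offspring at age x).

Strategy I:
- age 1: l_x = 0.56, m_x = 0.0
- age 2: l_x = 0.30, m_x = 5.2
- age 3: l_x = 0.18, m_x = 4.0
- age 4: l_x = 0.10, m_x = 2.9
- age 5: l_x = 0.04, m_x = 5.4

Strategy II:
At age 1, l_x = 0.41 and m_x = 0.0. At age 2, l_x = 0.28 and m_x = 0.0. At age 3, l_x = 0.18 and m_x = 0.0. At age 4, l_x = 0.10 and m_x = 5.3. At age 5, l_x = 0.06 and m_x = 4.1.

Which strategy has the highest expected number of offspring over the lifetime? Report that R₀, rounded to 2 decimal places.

Strategy I: R₀ = 0.56×0.0 + 0.30×5.2 + 0.18×4.0 + 0.10×2.9 + 0.04×5.4 = 2.7860
Strategy II: R₀ = 0.41×0.0 + 0.28×0.0 + 0.18×0.0 + 0.10×5.3 + 0.06×4.1 = 0.7760
Highest R₀: strategy I with 2.7860.

2.79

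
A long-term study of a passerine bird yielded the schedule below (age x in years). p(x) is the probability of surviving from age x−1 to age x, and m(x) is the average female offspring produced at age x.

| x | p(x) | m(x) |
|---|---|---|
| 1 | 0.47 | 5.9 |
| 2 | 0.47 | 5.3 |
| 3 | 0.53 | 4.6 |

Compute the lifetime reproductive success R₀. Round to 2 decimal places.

Survivorship from birth: l_x = p_1·p_2·…·p_x.
  l_1 = 0.47000
  l_2 = 0.22090
  l_3 = 0.11708
R₀ = Σ l_x m(x):
  age 1: 0.47000 × 5.9 = 2.7730
  age 2: 0.22090 × 5.3 = 1.1708
  age 3: 0.11708 × 4.6 = 0.5386
R₀ = 2.7730 + 1.1708 + 0.5386 = 4.4823

4.48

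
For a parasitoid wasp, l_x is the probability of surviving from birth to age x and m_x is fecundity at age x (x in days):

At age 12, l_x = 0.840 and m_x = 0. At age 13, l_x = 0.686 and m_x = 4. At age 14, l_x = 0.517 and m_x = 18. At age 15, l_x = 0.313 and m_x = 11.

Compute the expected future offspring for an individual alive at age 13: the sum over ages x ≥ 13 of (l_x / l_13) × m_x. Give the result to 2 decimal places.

22.58

l_13 = 0.686. Conditional survival from age 13 to x is l_x / l_13.
  x=13: (0.686/0.686) × 4 = 4.0000
  x=14: (0.517/0.686) × 18 = 13.5656
  x=15: (0.313/0.686) × 11 = 5.0190
Sum = 4.0000 + 13.5656 + 5.0190 = 22.5845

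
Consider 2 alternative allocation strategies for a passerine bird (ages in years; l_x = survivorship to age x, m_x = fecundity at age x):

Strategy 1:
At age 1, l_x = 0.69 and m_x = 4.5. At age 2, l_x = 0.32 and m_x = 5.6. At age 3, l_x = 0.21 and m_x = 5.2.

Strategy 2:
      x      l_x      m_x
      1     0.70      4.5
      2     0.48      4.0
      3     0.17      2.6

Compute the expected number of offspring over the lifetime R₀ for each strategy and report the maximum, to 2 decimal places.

Strategy 1: R₀ = 0.69×4.5 + 0.32×5.6 + 0.21×5.2 = 5.9890
Strategy 2: R₀ = 0.70×4.5 + 0.48×4.0 + 0.17×2.6 = 5.5120
Highest R₀: strategy 1 with 5.9890.

5.99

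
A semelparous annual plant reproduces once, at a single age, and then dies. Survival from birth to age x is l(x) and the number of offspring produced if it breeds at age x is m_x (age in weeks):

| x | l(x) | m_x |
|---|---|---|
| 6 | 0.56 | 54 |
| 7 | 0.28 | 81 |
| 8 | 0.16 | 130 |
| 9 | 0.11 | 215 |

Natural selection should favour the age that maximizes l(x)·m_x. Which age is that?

Expected offspring if breeding at age x = l(x) × m_x:
  age 6: 0.56 × 54 = 30.240
  age 7: 0.28 × 81 = 22.680
  age 8: 0.16 × 130 = 20.800
  age 9: 0.11 × 215 = 23.650
Maximum at age 6 (30.240).

6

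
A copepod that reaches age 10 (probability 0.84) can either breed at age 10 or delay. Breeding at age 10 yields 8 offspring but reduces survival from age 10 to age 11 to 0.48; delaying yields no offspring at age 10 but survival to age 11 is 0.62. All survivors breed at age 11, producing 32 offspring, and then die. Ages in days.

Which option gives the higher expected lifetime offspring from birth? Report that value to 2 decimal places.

19.62

breed at age 10: R₀ = 0.84 × (8 + 0.48 × 32) = 0.84 × 23.3600 = 19.6224
delay to age 11: R₀ = 0.84 × (0.62 × 32) = 0.84 × 19.8400 = 16.6656
Higher: breed at age 10 (19.6224).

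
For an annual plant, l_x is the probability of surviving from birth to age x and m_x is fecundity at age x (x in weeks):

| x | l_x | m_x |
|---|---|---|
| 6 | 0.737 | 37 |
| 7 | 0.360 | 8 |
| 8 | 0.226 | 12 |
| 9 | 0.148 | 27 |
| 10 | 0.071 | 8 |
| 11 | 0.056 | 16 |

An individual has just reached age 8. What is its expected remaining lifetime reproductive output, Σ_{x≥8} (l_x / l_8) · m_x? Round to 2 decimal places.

36.16

l_8 = 0.226. Conditional survival from age 8 to x is l_x / l_8.
  x=8: (0.226/0.226) × 12 = 12.0000
  x=9: (0.148/0.226) × 27 = 17.6814
  x=10: (0.071/0.226) × 8 = 2.5133
  x=11: (0.056/0.226) × 16 = 3.9646
Sum = 12.0000 + 17.6814 + 2.5133 + 3.9646 = 36.1593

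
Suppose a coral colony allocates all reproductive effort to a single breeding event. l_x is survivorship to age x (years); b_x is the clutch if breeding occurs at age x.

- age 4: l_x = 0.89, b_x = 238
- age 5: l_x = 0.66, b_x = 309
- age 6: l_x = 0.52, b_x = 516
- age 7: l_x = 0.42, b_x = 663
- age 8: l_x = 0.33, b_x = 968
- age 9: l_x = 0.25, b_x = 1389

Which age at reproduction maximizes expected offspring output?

9

Expected offspring if breeding at age x = l_x × b_x:
  age 4: 0.89 × 238 = 211.820
  age 5: 0.66 × 309 = 203.940
  age 6: 0.52 × 516 = 268.320
  age 7: 0.42 × 663 = 278.460
  age 8: 0.33 × 968 = 319.440
  age 9: 0.25 × 1389 = 347.250
Maximum at age 9 (347.250).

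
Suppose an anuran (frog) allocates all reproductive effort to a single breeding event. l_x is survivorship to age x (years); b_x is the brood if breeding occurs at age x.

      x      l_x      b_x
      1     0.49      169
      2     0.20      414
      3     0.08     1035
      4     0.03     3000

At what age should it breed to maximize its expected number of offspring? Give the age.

4

Expected offspring if breeding at age x = l_x × b_x:
  age 1: 0.49 × 169 = 82.810
  age 2: 0.20 × 414 = 82.800
  age 3: 0.08 × 1035 = 82.800
  age 4: 0.03 × 3000 = 90.000
Maximum at age 4 (90.000).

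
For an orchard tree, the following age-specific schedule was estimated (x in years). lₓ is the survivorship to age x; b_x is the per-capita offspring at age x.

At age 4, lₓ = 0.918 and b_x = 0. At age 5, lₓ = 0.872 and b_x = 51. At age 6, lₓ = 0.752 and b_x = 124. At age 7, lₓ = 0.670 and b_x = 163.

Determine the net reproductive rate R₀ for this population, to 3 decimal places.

R₀ = Σ lₓ b_x:
  age 4: 0.918 × 0 = 0.0000
  age 5: 0.872 × 51 = 44.4720
  age 6: 0.752 × 124 = 93.2480
  age 7: 0.670 × 163 = 109.2100
R₀ = 0.0000 + 44.4720 + 93.2480 + 109.2100 = 246.9300

246.930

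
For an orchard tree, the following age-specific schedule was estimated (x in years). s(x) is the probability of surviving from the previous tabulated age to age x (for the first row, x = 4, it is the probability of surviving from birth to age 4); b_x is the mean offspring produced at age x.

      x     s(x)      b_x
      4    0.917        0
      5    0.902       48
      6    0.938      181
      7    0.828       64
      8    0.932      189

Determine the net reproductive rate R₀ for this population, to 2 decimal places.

334.40

Survivorship from birth: l_x = s_4·s_5·…·s_x.
  l_4 = 0.91700
  l_5 = 0.82713
  l_6 = 0.77585
  l_7 = 0.64241
  l_8 = 0.59872
R₀ = Σ l_x b_x:
  age 4: 0.91700 × 0 = 0.0000
  age 5: 0.82713 × 48 = 39.7022
  age 6: 0.77585 × 181 = 140.4289
  age 7: 0.64241 × 64 = 41.1142
  age 8: 0.59872 × 189 = 113.1581
R₀ = 0.0000 + 39.7022 + 140.4289 + 41.1142 + 113.1581 = 334.4034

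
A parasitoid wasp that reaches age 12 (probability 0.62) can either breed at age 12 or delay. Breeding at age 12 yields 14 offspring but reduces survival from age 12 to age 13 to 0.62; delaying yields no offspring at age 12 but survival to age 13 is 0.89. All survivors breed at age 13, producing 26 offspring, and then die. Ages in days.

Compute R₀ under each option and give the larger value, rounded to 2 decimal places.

breed at age 12: R₀ = 0.62 × (14 + 0.62 × 26) = 0.62 × 30.1200 = 18.6744
delay to age 13: R₀ = 0.62 × (0.89 × 26) = 0.62 × 23.1400 = 14.3468
Higher: breed at age 12 (18.6744).

18.67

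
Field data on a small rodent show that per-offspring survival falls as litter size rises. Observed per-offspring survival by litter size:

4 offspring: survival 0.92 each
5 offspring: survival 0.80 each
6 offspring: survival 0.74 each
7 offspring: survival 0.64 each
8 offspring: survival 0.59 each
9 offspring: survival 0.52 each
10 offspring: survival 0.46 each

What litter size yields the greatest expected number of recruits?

8

Expected recruits = c × s(c):
  c=4: 4 × 0.92 = 3.680
  c=5: 5 × 0.80 = 4.000
  c=6: 6 × 0.74 = 4.440
  c=7: 7 × 0.64 = 4.480
  c=8: 8 × 0.59 = 4.720
  c=9: 9 × 0.52 = 4.680
  c=10: 10 × 0.46 = 4.600
Maximum at c = 8 (4.720 recruits).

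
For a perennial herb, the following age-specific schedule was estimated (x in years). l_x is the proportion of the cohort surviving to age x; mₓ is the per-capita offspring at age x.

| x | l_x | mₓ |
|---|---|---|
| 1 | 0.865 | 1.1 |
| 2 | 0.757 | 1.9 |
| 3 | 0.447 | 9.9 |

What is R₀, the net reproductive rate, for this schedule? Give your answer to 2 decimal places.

6.82

R₀ = Σ l_x mₓ:
  age 1: 0.865 × 1.1 = 0.9515
  age 2: 0.757 × 1.9 = 1.4383
  age 3: 0.447 × 9.9 = 4.4253
R₀ = 0.9515 + 1.4383 + 4.4253 = 6.8151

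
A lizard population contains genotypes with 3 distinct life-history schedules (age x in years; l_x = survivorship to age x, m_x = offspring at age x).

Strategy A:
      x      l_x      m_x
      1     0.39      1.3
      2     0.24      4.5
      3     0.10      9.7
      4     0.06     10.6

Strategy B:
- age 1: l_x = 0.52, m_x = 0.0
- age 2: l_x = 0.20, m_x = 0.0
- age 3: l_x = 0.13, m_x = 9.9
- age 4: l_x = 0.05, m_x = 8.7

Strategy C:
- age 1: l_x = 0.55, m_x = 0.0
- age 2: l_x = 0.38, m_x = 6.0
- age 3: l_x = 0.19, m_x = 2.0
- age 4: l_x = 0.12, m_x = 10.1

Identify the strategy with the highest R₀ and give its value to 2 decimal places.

Strategy A: R₀ = 0.39×1.3 + 0.24×4.5 + 0.10×9.7 + 0.06×10.6 = 3.1930
Strategy B: R₀ = 0.52×0.0 + 0.20×0.0 + 0.13×9.9 + 0.05×8.7 = 1.7220
Strategy C: R₀ = 0.55×0.0 + 0.38×6.0 + 0.19×2.0 + 0.12×10.1 = 3.8720
Highest R₀: strategy C with 3.8720.

3.87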